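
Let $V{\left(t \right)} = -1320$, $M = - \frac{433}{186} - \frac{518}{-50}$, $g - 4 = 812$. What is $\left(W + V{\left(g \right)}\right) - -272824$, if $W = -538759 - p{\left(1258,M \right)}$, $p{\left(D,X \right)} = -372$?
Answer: $-266883$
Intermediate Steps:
$g = 816$ ($g = 4 + 812 = 816$)
$M = \frac{37349}{4650}$ ($M = \left(-433\right) \frac{1}{186} - - \frac{259}{25} = - \frac{433}{186} + \frac{259}{25} = \frac{37349}{4650} \approx 8.032$)
$W = -538387$ ($W = -538759 - -372 = -538759 + 372 = -538387$)
$\left(W + V{\left(g \right)}\right) - -272824 = \left(-538387 - 1320\right) - -272824 = -539707 + \left(273056 - 232\right) = -539707 + 272824 = -266883$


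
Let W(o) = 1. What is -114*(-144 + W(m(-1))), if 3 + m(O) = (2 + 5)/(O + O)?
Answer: 16302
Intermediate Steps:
m(O) = -3 + 7/(2*O) (m(O) = -3 + (2 + 5)/(O + O) = -3 + 7/((2*O)) = -3 + 7*(1/(2*O)) = -3 + 7/(2*O))
-114*(-144 + W(m(-1))) = -114*(-144 + 1) = -114*(-143) = 16302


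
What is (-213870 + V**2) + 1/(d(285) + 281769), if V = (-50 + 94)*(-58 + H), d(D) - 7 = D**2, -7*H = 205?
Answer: 258554659107875/17787049 ≈ 1.4536e+7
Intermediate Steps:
H = -205/7 (H = -1/7*205 = -205/7 ≈ -29.286)
d(D) = 7 + D**2
V = -26884/7 (V = (-50 + 94)*(-58 - 205/7) = 44*(-611/7) = -26884/7 ≈ -3840.6)
(-213870 + V**2) + 1/(d(285) + 281769) = (-213870 + (-26884/7)**2) + 1/((7 + 285**2) + 281769) = (-213870 + 722749456/49) + 1/((7 + 81225) + 281769) = 712269826/49 + 1/(81232 + 281769) = 712269826/49 + 1/363001 = 258554659107875/17787049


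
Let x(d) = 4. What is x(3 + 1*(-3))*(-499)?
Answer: -1996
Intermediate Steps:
x(3 + 1*(-3))*(-499) = 4*(-499) = -1996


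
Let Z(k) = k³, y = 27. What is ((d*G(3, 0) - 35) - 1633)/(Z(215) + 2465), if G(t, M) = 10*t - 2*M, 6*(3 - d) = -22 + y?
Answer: -229/1420120 ≈ -0.00016125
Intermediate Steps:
d = 13/6 (d = 3 - (-22 + 27)/6 = 3 - ⅙*5 = 3 - ⅚ = 13/6 ≈ 2.1667)
G(t, M) = -2*M + 10*t
((d*G(3, 0) - 35) - 1633)/(Z(215) + 2465) = ((13*(-2*0 + 10*3)/6 - 35) - 1633)/(215³ + 2465) = ((13*(0 + 30)/6 - 35) - 1633)/(9938375 + 2465) = (((13/6)*30 - 35) - 1633)/9940840 = ((65 - 35) - 1633)*(1/9940840) = (30 - 1633)*(1/9940840) = -1603*1/9940840 = -229/1420120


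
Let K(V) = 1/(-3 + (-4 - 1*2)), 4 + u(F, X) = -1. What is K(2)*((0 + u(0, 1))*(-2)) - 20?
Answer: -190/9 ≈ -21.111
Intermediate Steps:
u(F, X) = -5 (u(F, X) = -4 - 1 = -5)
K(V) = -⅑ (K(V) = 1/(-3 + (-4 - 2)) = 1/(-3 - 6) = 1/(-9) = -⅑)
K(2)*((0 + u(0, 1))*(-2)) - 20 = -(0 - 5)*(-2)/9 - 20 = -(-5)*(-2)/9 - 20 = -⅑*10 - 20 = -10/9 - 20 = -190/9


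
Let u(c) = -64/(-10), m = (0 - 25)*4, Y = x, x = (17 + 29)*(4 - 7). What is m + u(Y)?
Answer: -468/5 ≈ -93.600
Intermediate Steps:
x = -138 (x = 46*(-3) = -138)
Y = -138
m = -100 (m = -25*4 = -100)
u(c) = 32/5 (u(c) = -64*(-⅒) = 32/5)
m + u(Y) = -100 + 32/5 = -468/5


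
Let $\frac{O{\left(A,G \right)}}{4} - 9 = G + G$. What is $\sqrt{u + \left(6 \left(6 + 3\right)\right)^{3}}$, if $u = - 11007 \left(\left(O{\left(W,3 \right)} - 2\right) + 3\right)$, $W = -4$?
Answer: $3 i \sqrt{57107} \approx 716.91 i$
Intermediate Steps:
$O{\left(A,G \right)} = 36 + 8 G$ ($O{\left(A,G \right)} = 36 + 4 \left(G + G\right) = 36 + 4 \cdot 2 G = 36 + 8 G$)
$u = -671427$ ($u = - 11007 \left(\left(\left(36 + 8 \cdot 3\right) - 2\right) + 3\right) = - 11007 \left(\left(\left(36 + 24\right) - 2\right) + 3\right) = - 11007 \left(\left(60 - 2\right) + 3\right) = - 11007 \left(58 + 3\right) = \left(-11007\right) 61 = -671427$)
$\sqrt{u + \left(6 \left(6 + 3\right)\right)^{3}} = \sqrt{-671427 + \left(6 \left(6 + 3\right)\right)^{3}} = \sqrt{-671427 + \left(6 \cdot 9\right)^{3}} = \sqrt{-671427 + 54^{3}} = \sqrt{-671427 + 157464} = \sqrt{-513963} = 3 i \sqrt{57107}$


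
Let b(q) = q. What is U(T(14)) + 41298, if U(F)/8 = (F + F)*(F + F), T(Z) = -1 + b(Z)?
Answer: 46706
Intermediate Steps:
T(Z) = -1 + Z
U(F) = 32*F**2 (U(F) = 8*((F + F)*(F + F)) = 8*((2*F)*(2*F)) = 8*(4*F**2) = 32*F**2)
U(T(14)) + 41298 = 32*(-1 + 14)**2 + 41298 = 32*13**2 + 41298 = 32*169 + 41298 = 5408 + 41298 = 46706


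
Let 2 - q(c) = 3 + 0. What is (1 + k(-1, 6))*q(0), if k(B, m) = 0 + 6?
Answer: -7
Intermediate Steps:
k(B, m) = 6
q(c) = -1 (q(c) = 2 - (3 + 0) = 2 - 1*3 = 2 - 3 = -1)
(1 + k(-1, 6))*q(0) = (1 + 6)*(-1) = 7*(-1) = -7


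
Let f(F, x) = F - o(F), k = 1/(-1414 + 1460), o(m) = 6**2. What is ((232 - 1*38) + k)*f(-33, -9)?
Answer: -26775/2 ≈ -13388.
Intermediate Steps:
o(m) = 36
k = 1/46 ≈ 0.021739
f(F, x) = -36 + F (f(F, x) = F - 1*36 = F - 36 = -36 + F)
((232 - 1*38) + k)*f(-33, -9) = ((232 - 1*38) + 1/46)*(-36 - 33) = ((232 - 38) + 1/46)*(-69) = (194 + 1/46)*(-69) = (8925/46)*(-69) = -26775/2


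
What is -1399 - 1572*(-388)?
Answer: 608537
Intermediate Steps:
-1399 - 1572*(-388) = -1399 + 609936 = 608537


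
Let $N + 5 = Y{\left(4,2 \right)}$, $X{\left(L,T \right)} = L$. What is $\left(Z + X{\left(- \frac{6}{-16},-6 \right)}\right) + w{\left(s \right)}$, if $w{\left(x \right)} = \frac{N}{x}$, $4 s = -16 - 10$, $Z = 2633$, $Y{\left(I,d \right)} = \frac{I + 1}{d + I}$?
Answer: $\frac{821813}{312} \approx 2634.0$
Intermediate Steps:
$Y{\left(I,d \right)} = \frac{1 + I}{I + d}$
$N = - \frac{25}{6}$ ($N = -5 + \frac{1 + 4}{4 + 2} = -5 + \frac{1}{6} \cdot 5 = -5 + \frac{5}{6} = - \frac{25}{6} \approx -4.1667$)
$s = - \frac{13}{2}$ ($s = \frac{-16 - 10}{4} = \frac{1}{4} \left(-26\right) = - \frac{13}{2} \approx -6.5$)
$w{\left(x \right)} = - \frac{25}{6 x}$
$\left(Z + X{\left(- \frac{6}{-16},-6 \right)}\right) + w{\left(s \right)} = \left(2633 - \frac{6}{-16}\right) - \frac{25}{6 \left(- \frac{13}{2}\right)} = \left(2633 - - \frac{3}{8}\right) - - \frac{25}{39} = \left(2633 + \frac{3}{8}\right) + \frac{25}{39} = \frac{21067}{8} + \frac{25}{39} = \frac{821813}{312}$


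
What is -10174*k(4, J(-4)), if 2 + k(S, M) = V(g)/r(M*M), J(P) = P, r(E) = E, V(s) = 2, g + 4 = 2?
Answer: 76305/4 ≈ 19076.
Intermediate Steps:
g = -2 (g = -4 + 2 = -2)
k(S, M) = -2 + 2/M² (k(S, M) = -2 + 2/((M*M)) = -2 + 2/(M²) = -2 + 2/M²)
-10174*k(4, J(-4)) = -10174*(-2 + 2/(-4)²) = -10174*(-2 + 2*(1/16)) = -10174*(-2 + ⅛) = -10174*(-15/8) = 76305/4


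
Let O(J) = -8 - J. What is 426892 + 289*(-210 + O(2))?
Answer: 363312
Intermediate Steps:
426892 + 289*(-210 + O(2)) = 426892 + 289*(-210 + (-8 - 1*2)) = 426892 + 289*(-210 + (-8 - 2)) = 426892 + 289*(-210 - 10) = 426892 + 289*(-220) = 426892 - 63580 = 363312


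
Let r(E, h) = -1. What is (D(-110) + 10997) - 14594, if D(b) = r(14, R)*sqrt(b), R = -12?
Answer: -3597 - I*sqrt(110) ≈ -3597.0 - 10.488*I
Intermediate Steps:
D(b) = -sqrt(b)
(D(-110) + 10997) - 14594 = (-sqrt(-110) + 10997) - 14594 = (-I*sqrt(110) + 10997) - 14594 = (10997 - I*sqrt(110)) - 14594 = -3597 - I*sqrt(110)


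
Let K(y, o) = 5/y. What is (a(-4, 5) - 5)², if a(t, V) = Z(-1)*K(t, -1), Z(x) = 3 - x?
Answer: 100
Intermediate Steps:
a(t, V) = 20/t (a(t, V) = (3 - 1*(-1))*(5/t) = (3 + 1)*(5/t) = 4*(5/t) = 20/t)
(a(-4, 5) - 5)² = (20/(-4) - 5)² = (20*(-¼) - 5)² = (-5 - 5)² = (-10)² = 100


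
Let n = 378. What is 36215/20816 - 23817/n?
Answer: -80347567/1311408 ≈ -61.268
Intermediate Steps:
36215/20816 - 23817/n = 36215/20816 - 23817/378 = 36215*(1/20816) - 23817*1/378 = 36215/20816 - 7939/126 = -80347567/1311408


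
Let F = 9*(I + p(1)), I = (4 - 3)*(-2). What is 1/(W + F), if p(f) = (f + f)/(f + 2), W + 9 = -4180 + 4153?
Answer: -1/48 ≈ -0.020833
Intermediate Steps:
W = -36 (W = -9 + (-4180 + 4153) = -9 - 27 = -36)
p(f) = 2*f/(2 + f) (p(f) = (2*f)/(2 + f) = 2*f/(2 + f))
I = -2 (I = 1*(-2) = -2)
F = -12 (F = 9*(-2 + 2*1/(2 + 1)) = 9*(-2 + 2*1/3) = 9*(-2 + 2*1*(1/3)) = 9*(-2 + 2/3) = 9*(-4/3) = -12)
1/(W + F) = 1/(-36 - 12) = 1/(-48) = -1/48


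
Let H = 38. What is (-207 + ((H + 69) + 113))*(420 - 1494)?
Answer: -13962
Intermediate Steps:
(-207 + ((H + 69) + 113))*(420 - 1494) = (-207 + ((38 + 69) + 113))*(420 - 1494) = (-207 + (107 + 113))*(-1074) = (-207 + 220)*(-1074) = 13*(-1074) = -13962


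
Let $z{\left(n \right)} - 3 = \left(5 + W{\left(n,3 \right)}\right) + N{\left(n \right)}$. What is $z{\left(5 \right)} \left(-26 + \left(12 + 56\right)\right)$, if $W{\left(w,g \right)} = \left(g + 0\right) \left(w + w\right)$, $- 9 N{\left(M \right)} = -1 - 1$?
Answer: $\frac{4816}{3} \approx 1605.3$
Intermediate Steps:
$N{\left(M \right)} = \frac{2}{9}$ ($N{\left(M \right)} = - \frac{-1 - 1}{9} = \left(- \frac{1}{9}\right) \left(-2\right) = \frac{2}{9}$)
$W{\left(w,g \right)} = 2 g w$ ($W{\left(w,g \right)} = g 2 w = 2 g w$)
$z{\left(n \right)} = \frac{74}{9} + 6 n$ ($z{\left(n \right)} = 3 + \left(\left(5 + 2 \cdot 3 n\right) + \frac{2}{9}\right) = 3 + \left(\left(5 + 6 n\right) + \frac{2}{9}\right) = 3 + \left(\frac{47}{9} + 6 n\right) = \frac{74}{9} + 6 n$)
$z{\left(5 \right)} \left(-26 + \left(12 + 56\right)\right) = \left(\frac{74}{9} + 6 \cdot 5\right) \left(-26 + \left(12 + 56\right)\right) = \left(\frac{74}{9} + 30\right) \left(-26 + 68\right) = \frac{344}{9} \cdot 42 = \frac{4816}{3}$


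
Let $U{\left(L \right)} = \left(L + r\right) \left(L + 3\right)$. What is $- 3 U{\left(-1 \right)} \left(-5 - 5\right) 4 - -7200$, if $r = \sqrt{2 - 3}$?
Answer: $6960 + 240 i \approx 6960.0 + 240.0 i$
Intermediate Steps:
$r = i$ ($r = \sqrt{-1} = i \approx 1.0 i$)
$U{\left(L \right)} = \left(3 + L\right) \left(i + L\right)$ ($U{\left(L \right)} = \left(L + i\right) \left(L + 3\right) = \left(i + L\right) \left(3 + L\right) = \left(3 + L\right) \left(i + L\right)$)
$- 3 U{\left(-1 \right)} \left(-5 - 5\right) 4 - -7200 = - 3 \left(\left(-1\right)^{2} + 3 i - \left(3 + i\right)\right) \left(-5 - 5\right) 4 - -7200 = - 3 \left(1 + 3 i - \left(3 + i\right)\right) \left(-5 - 5\right) 4 + 7200 = - 3 \left(-2 + 2 i\right) \left(-10\right) 4 + 7200 = \left(6 - 6 i\right) \left(-10\right) 4 + 7200 = \left(-60 + 60 i\right) 4 + 7200 = \left(-240 + 240 i\right) + 7200 = 6960 + 240 i$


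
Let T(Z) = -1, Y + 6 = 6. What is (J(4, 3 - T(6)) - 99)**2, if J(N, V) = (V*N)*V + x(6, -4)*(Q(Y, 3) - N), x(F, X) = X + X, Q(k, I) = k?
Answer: 9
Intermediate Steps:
Y = 0 (Y = -6 + 6 = 0)
x(F, X) = 2*X
J(N, V) = 8*N + N*V**2 (J(N, V) = (V*N)*V + (2*(-4))*(0 - N) = (N*V)*V - (-8)*N = N*V**2 + 8*N = 8*N + N*V**2)
(J(4, 3 - T(6)) - 99)**2 = (4*(8 + (3 - 1*(-1))**2) - 99)**2 = (4*(8 + (3 + 1)**2) - 99)**2 = (4*(8 + 4**2) - 99)**2 = (4*(8 + 16) - 99)**2 = (4*24 - 99)**2 = (96 - 99)**2 = (-3)**2 = 9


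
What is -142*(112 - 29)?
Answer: -11786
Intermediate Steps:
-142*(112 - 29) = -142*83 = -11786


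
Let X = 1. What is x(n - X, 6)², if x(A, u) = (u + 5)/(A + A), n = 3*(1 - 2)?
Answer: 121/64 ≈ 1.8906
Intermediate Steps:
n = -3 (n = 3*(-1) = -3)
x(A, u) = (5 + u)/(2*A) (x(A, u) = (5 + u)/((2*A)) = (5 + u)*(1/(2*A)) = (5 + u)/(2*A))
x(n - X, 6)² = ((5 + 6)/(2*(-3 - 1*1)))² = ((½)*11/(-3 - 1))² = ((½)*11/(-4))² = ((½)*(-¼)*11)² = (-11/8)² = 121/64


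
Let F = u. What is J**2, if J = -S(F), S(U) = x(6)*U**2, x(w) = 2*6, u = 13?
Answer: 4112784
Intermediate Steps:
x(w) = 12
F = 13
S(U) = 12*U**2
J = -2028 (J = -12*13**2 = -12*169 = -1*2028 = -2028)
J**2 = (-2028)**2 = 4112784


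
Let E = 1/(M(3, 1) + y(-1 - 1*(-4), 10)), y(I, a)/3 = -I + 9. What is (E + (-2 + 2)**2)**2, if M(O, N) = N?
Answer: 1/361 ≈ 0.0027701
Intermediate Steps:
y(I, a) = 27 - 3*I (y(I, a) = 3*(-I + 9) = 3*(9 - I) = 27 - 3*I)
E = 1/19 (E = 1/(1 + (27 - 3*(-1 - 1*(-4)))) = 1/(1 + (27 - 3*(-1 + 4))) = 1/(1 + (27 - 3*3)) = 1/(1 + (27 - 9)) = 1/(1 + 18) = 1/19 ≈ 0.052632)
(E + (-2 + 2)**2)**2 = (1/19 + (-2 + 2)**2)**2 = (1/19 + 0**2)**2 = (1/19 + 0)**2 = (1/19)**2 = 1/361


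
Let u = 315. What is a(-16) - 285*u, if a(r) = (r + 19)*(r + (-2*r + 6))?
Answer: -89709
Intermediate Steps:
a(r) = (6 - r)*(19 + r) (a(r) = (19 + r)*(r + (6 - 2*r)) = (19 + r)*(6 - r) = (6 - r)*(19 + r))
a(-16) - 285*u = (114 - 1*(-16)**2 - 13*(-16)) - 285*315 = (114 - 1*256 + 208) - 89775 = (114 - 256 + 208) - 89775 = 66 - 89775 = -89709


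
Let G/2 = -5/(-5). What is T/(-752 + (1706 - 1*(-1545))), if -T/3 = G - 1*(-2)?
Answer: -4/833 ≈ -0.0048019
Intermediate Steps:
G = 2 (G = 2*(-5/(-5)) = 2*(-5*(-⅕)) = 2*1 = 2)
T = -12 (T = -3*(2 - 1*(-2)) = -3*(2 + 2) = -3*4 = -12)
T/(-752 + (1706 - 1*(-1545))) = -12/(-752 + (1706 - 1*(-1545))) = -12/(-752 + (1706 + 1545)) = -12/(-752 + 3251) = -12/2499 = (1/2499)*(-12) = -4/833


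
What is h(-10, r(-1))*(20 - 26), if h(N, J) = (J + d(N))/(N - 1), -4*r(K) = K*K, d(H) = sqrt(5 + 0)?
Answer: -3/22 + 6*sqrt(5)/11 ≈ 1.0833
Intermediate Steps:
d(H) = sqrt(5)
r(K) = -K**2/4 (r(K) = -K*K/4 = -K**2/4)
h(N, J) = (J + sqrt(5))/(-1 + N) (h(N, J) = (J + sqrt(5))/(N - 1) = (J + sqrt(5))/(-1 + N))
h(-10, r(-1))*(20 - 26) = ((-1/4*(-1)**2 + sqrt(5))/(-1 - 10))*(20 - 26) = ((-1/4*1 + sqrt(5))/(-11))*(-6) = -(-1/4 + sqrt(5))/11*(-6) = (1/44 - sqrt(5)/11)*(-6) = -3/22 + 6*sqrt(5)/11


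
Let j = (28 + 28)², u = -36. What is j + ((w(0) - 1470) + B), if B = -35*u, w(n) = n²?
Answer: 2926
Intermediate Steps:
j = 3136 (j = 56² = 3136)
B = 1260 (B = -35*(-36) = 1260)
j + ((w(0) - 1470) + B) = 3136 + ((0² - 1470) + 1260) = 3136 + ((0 - 1470) + 1260) = 3136 + (-1470 + 1260) = 3136 - 210 = 2926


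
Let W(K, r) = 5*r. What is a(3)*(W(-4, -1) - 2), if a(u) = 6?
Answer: -42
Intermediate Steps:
a(3)*(W(-4, -1) - 2) = 6*(5*(-1) - 2) = 6*(-5 - 2) = 6*(-7) = -42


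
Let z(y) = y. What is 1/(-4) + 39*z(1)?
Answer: 155/4 ≈ 38.750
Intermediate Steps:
1/(-4) + 39*z(1) = 1/(-4) + 39*1 = -¼ + 39 = 155/4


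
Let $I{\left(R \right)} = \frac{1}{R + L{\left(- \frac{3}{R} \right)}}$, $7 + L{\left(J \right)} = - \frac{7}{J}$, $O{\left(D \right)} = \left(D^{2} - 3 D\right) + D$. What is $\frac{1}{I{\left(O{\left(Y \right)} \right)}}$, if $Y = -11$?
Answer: $\frac{1409}{3} \approx 469.67$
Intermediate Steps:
$O{\left(D \right)} = D^{2} - 2 D$
$L{\left(J \right)} = -7 - \frac{7}{J}$
$I{\left(R \right)} = \frac{1}{-7 + \frac{10 R}{3}}$ ($I{\left(R \right)} = \frac{1}{R - \left(7 + \frac{7}{\left(-3\right) \frac{1}{R}}\right)} = \frac{1}{R - \left(7 + 7 \left(- \frac{R}{3}\right)\right)} = \frac{1}{R + \left(-7 + \frac{7 R}{3}\right)} = \frac{1}{-7 + \frac{10 R}{3}}$)
$\frac{1}{I{\left(O{\left(Y \right)} \right)}} = \frac{1}{3 \frac{1}{-21 + 10 \left(- 11 \left(-2 - 11\right)\right)}} = \frac{1}{3 \frac{1}{-21 + 10 \left(\left(-11\right) \left(-13\right)\right)}} = \frac{1}{3 \frac{1}{-21 + 10 \cdot 143}} = \frac{1}{3 \frac{1}{-21 + 1430}} = \frac{1}{3 \cdot \frac{1}{1409}} = \frac{1}{\frac{3}{1409}} = \frac{1409}{3}$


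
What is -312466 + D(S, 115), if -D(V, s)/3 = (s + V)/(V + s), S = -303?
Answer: -312469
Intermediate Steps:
D(V, s) = -3 (D(V, s) = -3*(s + V)/(V + s) = -3*(V + s)/(V + s) = -3*1 = -3)
-312466 + D(S, 115) = -312466 - 3 = -312469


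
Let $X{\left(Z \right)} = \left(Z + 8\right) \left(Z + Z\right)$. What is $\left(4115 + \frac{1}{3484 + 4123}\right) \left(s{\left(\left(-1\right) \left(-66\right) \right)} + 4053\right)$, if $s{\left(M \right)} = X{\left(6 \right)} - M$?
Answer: $\frac{130063158930}{7607} \approx 1.7098 \cdot 10^{7}$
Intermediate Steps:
$X{\left(Z \right)} = 2 Z \left(8 + Z\right)$ ($X{\left(Z \right)} = \left(8 + Z\right) 2 Z = 2 Z \left(8 + Z\right)$)
$s{\left(M \right)} = 168 - M$ ($s{\left(M \right)} = 2 \cdot 6 \left(8 + 6\right) - M = 2 \cdot 6 \cdot 14 - M = 168 - M$)
$\left(4115 + \frac{1}{3484 + 4123}\right) \left(s{\left(\left(-1\right) \left(-66\right) \right)} + 4053\right) = \left(4115 + \frac{1}{3484 + 4123}\right) \left(\left(168 - \left(-1\right) \left(-66\right)\right) + 4053\right) = \left(4115 + \frac{1}{7607}\right) \left(\left(168 - 66\right) + 4053\right) = \frac{31302806 \left(102 + 4053\right)}{7607} = \frac{31302806}{7607} \cdot 4155 = \frac{130063158930}{7607}$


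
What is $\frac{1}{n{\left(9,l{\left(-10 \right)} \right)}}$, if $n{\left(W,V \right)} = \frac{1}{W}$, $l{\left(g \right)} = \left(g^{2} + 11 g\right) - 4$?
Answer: $9$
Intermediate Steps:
$l{\left(g \right)} = -4 + g^{2} + 11 g$
$\frac{1}{n{\left(9,l{\left(-10 \right)} \right)}} = \frac{1}{\frac{1}{9}} = 9$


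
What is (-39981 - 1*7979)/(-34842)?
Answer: 23980/17421 ≈ 1.3765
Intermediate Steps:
(-39981 - 1*7979)/(-34842) = (-39981 - 7979)*(-1/34842) = -47960*(-1/34842) = 23980/17421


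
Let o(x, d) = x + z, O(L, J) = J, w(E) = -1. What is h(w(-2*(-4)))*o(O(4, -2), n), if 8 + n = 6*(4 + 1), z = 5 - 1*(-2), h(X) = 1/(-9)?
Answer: -5/9 ≈ -0.55556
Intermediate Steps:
h(X) = -1/9
z = 7 (z = 5 + 2 = 7)
n = 22 (n = -8 + 6*(4 + 1) = -8 + 6*5 = -8 + 30 = 22)
o(x, d) = 7 + x (o(x, d) = x + 7 = 7 + x)
h(w(-2*(-4)))*o(O(4, -2), n) = -(7 - 2)/9 = -1/9*5 = -5/9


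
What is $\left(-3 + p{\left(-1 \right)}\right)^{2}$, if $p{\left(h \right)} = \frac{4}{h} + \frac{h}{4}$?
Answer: $\frac{841}{16} \approx 52.563$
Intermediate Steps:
$p{\left(h \right)} = \frac{4}{h} + \frac{h}{4}$ ($p{\left(h \right)} = \frac{4}{h} + h \frac{1}{4} = \frac{4}{h} + \frac{h}{4}$)
$\left(-3 + p{\left(-1 \right)}\right)^{2} = \left(-3 + \left(\frac{4}{-1} + \frac{1}{4} \left(-1\right)\right)\right)^{2} = \left(-3 + \left(4 \left(-1\right) - \frac{1}{4}\right)\right)^{2} = \left(-3 - \frac{17}{4}\right)^{2} = \left(- \frac{29}{4}\right)^{2} = \frac{841}{16}$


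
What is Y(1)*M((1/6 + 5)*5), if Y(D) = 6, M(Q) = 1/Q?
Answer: 36/155 ≈ 0.23226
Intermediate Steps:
Y(1)*M((1/6 + 5)*5) = 6/(((1/6 + 5)*5)) = 6/(((31/6)*5)) = 6/(155/6) = 6*(6/155) = 36/155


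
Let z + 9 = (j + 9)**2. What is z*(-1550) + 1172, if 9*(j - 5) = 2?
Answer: -24170318/81 ≈ -2.9840e+5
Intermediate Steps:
j = 47/9 (j = 5 + (1/9)*2 = 5 + 2/9 = 47/9 ≈ 5.2222)
z = 15655/81 (z = -9 + (47/9 + 9)**2 = -9 + (128/9)**2 = -9 + 16384/81 = 15655/81 ≈ 193.27)
z*(-1550) + 1172 = (15655/81)*(-1550) + 1172 = -24265250/81 + 1172 = -24170318/81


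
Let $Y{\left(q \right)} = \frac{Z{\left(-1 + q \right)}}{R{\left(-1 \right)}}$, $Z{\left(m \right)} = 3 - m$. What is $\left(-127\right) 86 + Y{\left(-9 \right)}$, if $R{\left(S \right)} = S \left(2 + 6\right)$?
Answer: $- \frac{87389}{8} \approx -10924.0$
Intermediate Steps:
$R{\left(S \right)} = 8 S$ ($R{\left(S \right)} = S 8 = 8 S$)
$Y{\left(q \right)} = - \frac{1}{2} + \frac{q}{8}$ ($Y{\left(q \right)} = \frac{3 - \left(-1 + q\right)}{8 \left(-1\right)} = \frac{3 - \left(-1 + q\right)}{-8} = \left(4 - q\right) \left(- \frac{1}{8}\right) = - \frac{1}{2} + \frac{q}{8}$)
$\left(-127\right) 86 + Y{\left(-9 \right)} = \left(-127\right) 86 + \left(- \frac{1}{2} + \frac{1}{8} \left(-9\right)\right) = -10922 - \frac{13}{8} = - \frac{87389}{8}$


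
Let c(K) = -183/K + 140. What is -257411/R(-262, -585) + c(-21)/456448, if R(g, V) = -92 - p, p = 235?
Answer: 822463493303/1044809472 ≈ 787.19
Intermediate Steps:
c(K) = 140 - 183/K
R(g, V) = -327 (R(g, V) = -92 - 1*235 = -92 - 235 = -327)
-257411/R(-262, -585) + c(-21)/456448 = -257411/(-327) + (140 - 183/(-21))/456448 = -257411*(-1/327) + (140 - 183*(-1/21))*(1/456448) = 257411/327 + (140 + 61/7)*(1/456448) = 257411/327 + (1041/7)*(1/456448) = 257411/327 + 1041/3195136 = 822463493303/1044809472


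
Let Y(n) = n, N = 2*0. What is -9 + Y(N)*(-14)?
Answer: -9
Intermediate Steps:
N = 0
-9 + Y(N)*(-14) = -9 + 0*(-14) = -9 + 0 = -9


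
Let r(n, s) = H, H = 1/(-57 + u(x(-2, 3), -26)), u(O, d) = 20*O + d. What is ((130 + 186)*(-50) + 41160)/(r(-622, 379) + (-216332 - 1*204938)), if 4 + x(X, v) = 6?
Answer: -1090480/18114611 ≈ -0.060199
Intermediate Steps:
x(X, v) = 2 (x(X, v) = -4 + 6 = 2)
u(O, d) = d + 20*O
H = -1/43 (H = 1/(-57 + (-26 + 20*2)) = 1/(-57 + (-26 + 40)) = 1/(-57 + 14) = 1/(-43) = -1/43 ≈ -0.023256)
r(n, s) = -1/43
((130 + 186)*(-50) + 41160)/(r(-622, 379) + (-216332 - 1*204938)) = ((130 + 186)*(-50) + 41160)/(-1/43 + (-216332 - 1*204938)) = (316*(-50) + 41160)/(-1/43 + (-216332 - 204938)) = (-15800 + 41160)/(-1/43 - 421270) = 25360/(-18114611/43) = 25360*(-43/18114611) = -1090480/18114611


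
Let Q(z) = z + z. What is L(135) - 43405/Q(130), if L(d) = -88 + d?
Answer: -6237/52 ≈ -119.94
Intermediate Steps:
Q(z) = 2*z
L(135) - 43405/Q(130) = (-88 + 135) - 43405/(2*130) = 47 - 43405/260 = 47 - 1*8681/52 = 47 - 8681/52 = -6237/52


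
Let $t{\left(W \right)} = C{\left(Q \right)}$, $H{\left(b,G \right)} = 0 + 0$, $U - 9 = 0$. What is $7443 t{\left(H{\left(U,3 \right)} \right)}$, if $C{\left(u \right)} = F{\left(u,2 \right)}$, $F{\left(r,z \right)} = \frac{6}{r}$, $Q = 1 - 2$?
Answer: $-44658$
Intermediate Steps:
$U = 9$ ($U = 9 + 0 = 9$)
$H{\left(b,G \right)} = 0$
$Q = -1$
$C{\left(u \right)} = \frac{6}{u}$
$t{\left(W \right)} = -6$ ($t{\left(W \right)} = \frac{6}{-1} = 6 \left(-1\right) = -6$)
$7443 t{\left(H{\left(U,3 \right)} \right)} = 7443 \left(-6\right) = -44658$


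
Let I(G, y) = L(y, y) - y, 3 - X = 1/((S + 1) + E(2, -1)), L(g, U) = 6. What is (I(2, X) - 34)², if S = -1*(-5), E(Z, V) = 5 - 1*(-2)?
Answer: 161604/169 ≈ 956.24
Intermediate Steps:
E(Z, V) = 7 (E(Z, V) = 5 + 2 = 7)
S = 5
X = 38/13 (X = 3 - 1/((5 + 1) + 7) = 3 - 1/(6 + 7) = 3 - 1/13 = 38/13 ≈ 2.9231)
I(G, y) = 6 - y
(I(2, X) - 34)² = ((6 - 1*38/13) - 34)² = ((6 - 38/13) - 34)² = (40/13 - 34)² = (-402/13)² = 161604/169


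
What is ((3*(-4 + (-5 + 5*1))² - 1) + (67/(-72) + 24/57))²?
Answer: 4044832801/1871424 ≈ 2161.4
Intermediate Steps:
((3*(-4 + (-5 + 5*1))² - 1) + (67/(-72) + 24/57))² = ((3*(-4 + (-5 + 5))² - 1) + (67*(-1/72) + 24*(1/57)))² = ((3*(-4 + 0)² - 1) + (-67/72 + 8/19))² = ((3*(-4)² - 1) - 697/1368)² = ((3*16 - 1) - 697/1368)² = ((48 - 1) - 697/1368)² = (47 - 697/1368)² = (63599/1368)² = 4044832801/1871424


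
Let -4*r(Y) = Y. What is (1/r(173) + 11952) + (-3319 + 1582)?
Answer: 1767191/173 ≈ 10215.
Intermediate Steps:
r(Y) = -Y/4
(1/r(173) + 11952) + (-3319 + 1582) = (1/(-¼*173) + 11952) + (-3319 + 1582) = (1/(-173/4) + 11952) - 1737 = (-4/173 + 11952) - 1737 = 2067692/173 - 1737 = 1767191/173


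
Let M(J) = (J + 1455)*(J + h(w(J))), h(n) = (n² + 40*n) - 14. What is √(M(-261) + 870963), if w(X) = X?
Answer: √69413727 ≈ 8331.5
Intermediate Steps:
h(n) = -14 + n² + 40*n
M(J) = (1455 + J)*(-14 + J² + 41*J) (M(J) = (J + 1455)*(J + (-14 + J² + 40*J)) = (1455 + J)*(-14 + J² + 41*J))
√(M(-261) + 870963) = √((-20370 + (-261)³ + 1496*(-261)² + 59641*(-261)) + 870963) = √((-20370 - 17779581 + 1496*68121 - 15566301) + 870963) = √((-20370 - 17779581 + 101909016 - 15566301) + 870963) = √(68542764 + 870963) = √69413727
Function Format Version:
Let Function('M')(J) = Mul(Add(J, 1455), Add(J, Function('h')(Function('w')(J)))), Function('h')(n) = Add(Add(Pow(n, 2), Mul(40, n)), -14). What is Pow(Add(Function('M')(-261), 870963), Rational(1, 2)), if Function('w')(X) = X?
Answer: Pow(69413727, Rational(1, 2)) ≈ 8331.5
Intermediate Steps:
Function('h')(n) = Add(-14, Pow(n, 2), Mul(40, n))
Function('M')(J) = Mul(Add(1455, J), Add(-14, Pow(J, 2), Mul(41, J))) (Function('M')(J) = Mul(Add(J, 1455), Add(J, Add(-14, Pow(J, 2), Mul(40, J)))) = Mul(Add(1455, J), Add(-14, Pow(J, 2), Mul(41, J))))
Pow(Add(Function('M')(-261), 870963), Rational(1, 2)) = Pow(Add(Add(-20370, Pow(-261, 3), Mul(1496, Pow(-261, 2)), Mul(59641, -261)), 870963), Rational(1, 2)) = Pow(Add(Add(-20370, -17779581, Mul(1496, 68121), -15566301), 870963), Rational(1, 2)) = Pow(Add(Add(-20370, -17779581, 101909016, -15566301), 870963), Rational(1, 2)) = Pow(Add(68542764, 870963), Rational(1, 2)) = Pow(69413727, Rational(1, 2))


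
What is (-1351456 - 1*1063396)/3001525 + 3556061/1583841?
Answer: 96462878683/66956878275 ≈ 1.4407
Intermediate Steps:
(-1351456 - 1*1063396)/3001525 + 3556061/1583841 = (-1351456 - 1063396)*(1/3001525) + 3556061*(1/1583841) = -2414852*1/3001525 + 3556061/1583841 = -34012/42275 + 3556061/1583841 = 96462878683/66956878275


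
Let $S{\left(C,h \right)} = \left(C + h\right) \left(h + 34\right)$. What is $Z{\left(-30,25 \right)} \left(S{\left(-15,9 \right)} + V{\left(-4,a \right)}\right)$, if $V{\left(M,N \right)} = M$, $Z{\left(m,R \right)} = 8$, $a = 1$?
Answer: $-2096$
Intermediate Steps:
$S{\left(C,h \right)} = \left(34 + h\right) \left(C + h\right)$ ($S{\left(C,h \right)} = \left(C + h\right) \left(34 + h\right) = \left(34 + h\right) \left(C + h\right)$)
$Z{\left(-30,25 \right)} \left(S{\left(-15,9 \right)} + V{\left(-4,a \right)}\right) = 8 \left(\left(9^{2} + 34 \left(-15\right) + 34 \cdot 9 - 135\right) - 4\right) = 8 \left(\left(81 - 510 + 306 - 135\right) - 4\right) = 8 \left(-258 - 4\right) = 8 \left(-262\right) = -2096$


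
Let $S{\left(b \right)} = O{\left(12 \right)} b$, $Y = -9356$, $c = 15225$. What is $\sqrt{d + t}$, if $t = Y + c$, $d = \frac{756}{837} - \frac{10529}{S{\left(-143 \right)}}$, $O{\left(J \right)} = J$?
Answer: $\frac{\sqrt{4157024972529}}{26598} \approx 76.655$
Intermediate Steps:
$S{\left(b \right)} = 12 b$
$d = \frac{374447}{53196}$ ($d = \frac{756}{837} - \frac{10529}{12 \left(-143\right)} = 756 \cdot \frac{1}{837} - \frac{10529}{-1716} = \frac{28}{31} - - \frac{10529}{1716} = \frac{28}{31} + \frac{10529}{1716} = \frac{374447}{53196} \approx 7.039$)
$t = 5869$ ($t = -9356 + 15225 = 5869$)
$\sqrt{d + t} = \sqrt{\frac{374447}{53196} + 5869} = \sqrt{\frac{312581771}{53196}} = \frac{\sqrt{4157024972529}}{26598}$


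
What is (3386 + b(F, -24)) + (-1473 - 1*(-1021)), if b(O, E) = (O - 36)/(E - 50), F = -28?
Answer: 108590/37 ≈ 2934.9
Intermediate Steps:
b(O, E) = (-36 + O)/(-50 + E)
(3386 + b(F, -24)) + (-1473 - 1*(-1021)) = (3386 + (-36 - 28)/(-50 - 24)) + (-1473 - 1*(-1021)) = (3386 - 64/(-74)) + (-1473 + 1021) = (3386 - 1/74*(-64)) - 452 = (3386 + 32/37) - 452 = 125314/37 - 452 = 108590/37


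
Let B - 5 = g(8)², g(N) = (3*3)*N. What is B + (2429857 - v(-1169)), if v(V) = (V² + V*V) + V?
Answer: -296907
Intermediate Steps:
g(N) = 9*N
v(V) = V + 2*V² (v(V) = (V² + V²) + V = 2*V² + V = V + 2*V²)
B = 5189 (B = 5 + (9*8)² = 5 + 72² = 5 + 5184 = 5189)
B + (2429857 - v(-1169)) = 5189 + (2429857 - (-1169)*(1 + 2*(-1169))) = 5189 + (2429857 - (-1169)*(1 - 2338)) = 5189 + (2429857 - (-1169)*(-2337)) = 5189 + (2429857 - 1*2731953) = 5189 + (2429857 - 2731953) = 5189 - 302096 = -296907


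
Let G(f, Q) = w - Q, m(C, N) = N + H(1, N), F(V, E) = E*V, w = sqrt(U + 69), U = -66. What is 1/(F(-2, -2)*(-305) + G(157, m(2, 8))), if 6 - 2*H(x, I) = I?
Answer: -409/501842 - sqrt(3)/1505526 ≈ -0.00081615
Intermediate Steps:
H(x, I) = 3 - I/2
w = sqrt(3) (w = sqrt(-66 + 69) = sqrt(3) ≈ 1.7320)
m(C, N) = 3 + N/2 (m(C, N) = N + (3 - N/2) = 3 + N/2)
G(f, Q) = sqrt(3) - Q
1/(F(-2, -2)*(-305) + G(157, m(2, 8))) = 1/(-2*(-2)*(-305) + (sqrt(3) - (3 + (1/2)*8))) = 1/(4*(-305) + (sqrt(3) - (3 + 4))) = 1/(-1220 + (sqrt(3) - 1*7)) = 1/(-1220 + (sqrt(3) - 7)) = 1/(-1220 + (-7 + sqrt(3))) = 1/(-1227 + sqrt(3))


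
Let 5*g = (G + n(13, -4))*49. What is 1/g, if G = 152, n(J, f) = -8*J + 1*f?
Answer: 5/2156 ≈ 0.0023191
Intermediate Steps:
n(J, f) = f - 8*J (n(J, f) = -8*J + f = f - 8*J)
g = 2156/5 (g = ((152 + (-4 - 8*13))*49)/5 = ((152 + (-4 - 104))*49)/5 = ((152 - 108)*49)/5 = (44*49)/5 = (1/5)*2156 = 2156/5 ≈ 431.20)
1/g = 1/(2156/5) = 5/2156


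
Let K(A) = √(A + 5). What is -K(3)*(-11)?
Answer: 22*√2 ≈ 31.113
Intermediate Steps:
K(A) = √(5 + A)
-K(3)*(-11) = -√(5 + 3)*(-11) = -√8*(-11) = -2*√2*(-11) = 22*√2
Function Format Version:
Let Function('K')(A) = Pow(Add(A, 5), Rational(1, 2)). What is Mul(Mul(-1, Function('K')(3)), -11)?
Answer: Mul(22, Pow(2, Rational(1, 2))) ≈ 31.113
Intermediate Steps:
Function('K')(A) = Pow(Add(5, A), Rational(1, 2))
Mul(Mul(-1, Function('K')(3)), -11) = Mul(Mul(-1, Pow(Add(5, 3), Rational(1, 2))), -11) = Mul(Mul(-1, Pow(8, Rational(1, 2))), -11) = Mul(Mul(-1, Mul(2, Pow(2, Rational(1, 2)))), -11) = Mul(Mul(-2, Pow(2, Rational(1, 2))), -11) = Mul(22, Pow(2, Rational(1, 2)))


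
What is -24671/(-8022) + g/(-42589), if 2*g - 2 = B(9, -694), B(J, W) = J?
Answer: 525334549/170824479 ≈ 3.0753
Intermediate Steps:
g = 11/2 (g = 1 + (1/2)*9 = 1 + 9/2 = 11/2 ≈ 5.5000)
-24671/(-8022) + g/(-42589) = -24671/(-8022) + (11/2)/(-42589) = -24671*(-1/8022) + (11/2)*(-1/42589) = 24671/8022 - 11/85178 = 525334549/170824479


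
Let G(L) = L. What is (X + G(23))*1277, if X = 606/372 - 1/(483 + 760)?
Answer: 2423744723/77066 ≈ 31450.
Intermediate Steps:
X = 125481/77066 (X = 606*(1/372) - 1/1243 = 101/62 - 1*1/1243 = 101/62 - 1/1243 = 125481/77066 ≈ 1.6282)
(X + G(23))*1277 = (125481/77066 + 23)*1277 = (1897999/77066)*1277 = 2423744723/77066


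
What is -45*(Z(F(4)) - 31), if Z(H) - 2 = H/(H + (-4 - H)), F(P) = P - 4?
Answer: 1305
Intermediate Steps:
F(P) = -4 + P
Z(H) = 2 - H/4 (Z(H) = 2 + H/(H + (-4 - H)) = 2 + H/(-4) = 2 + H*(-1/4) = 2 - H/4)
-45*(Z(F(4)) - 31) = -45*((2 - (-4 + 4)/4) - 31) = -45*((2 - 1/4*0) - 31) = -45*((2 + 0) - 31) = -45*(2 - 31) = -45*(-29) = 1305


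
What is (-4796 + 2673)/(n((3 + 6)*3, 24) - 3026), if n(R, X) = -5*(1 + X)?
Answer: 2123/3151 ≈ 0.67375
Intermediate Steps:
n(R, X) = -5 - 5*X
(-4796 + 2673)/(n((3 + 6)*3, 24) - 3026) = (-4796 + 2673)/((-5 - 5*24) - 3026) = -2123/((-5 - 120) - 3026) = -2123/(-125 - 3026) = -2123/(-3151) = -2123*(-1/3151) = 2123/3151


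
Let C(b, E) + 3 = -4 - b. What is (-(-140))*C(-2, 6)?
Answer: -700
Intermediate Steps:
C(b, E) = -7 - b (C(b, E) = -3 + (-4 - b) = -7 - b)
(-(-140))*C(-2, 6) = (-(-140))*(-7 - 1*(-2)) = (-20*(-7))*(-7 + 2) = 140*(-5) = -700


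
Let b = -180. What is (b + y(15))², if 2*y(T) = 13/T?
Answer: 29019769/900 ≈ 32244.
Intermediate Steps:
y(T) = 13/(2*T) (y(T) = (13/T)/2 = 13/(2*T))
(b + y(15))² = (-180 + (13/2)/15)² = (-180 + (13/2)*(1/15))² = (-180 + 13/30)² = (-5387/30)² = 29019769/900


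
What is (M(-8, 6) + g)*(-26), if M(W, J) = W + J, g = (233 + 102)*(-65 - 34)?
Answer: 862342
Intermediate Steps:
g = -33165 (g = 335*(-99) = -33165)
M(W, J) = J + W
(M(-8, 6) + g)*(-26) = ((6 - 8) - 33165)*(-26) = (-2 - 33165)*(-26) = -33167*(-26) = 862342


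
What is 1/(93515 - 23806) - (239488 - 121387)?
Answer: -8232702608/69709 ≈ -1.1810e+5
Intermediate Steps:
1/(93515 - 23806) - (239488 - 121387) = 1/69709 - 1*118101 = 1/69709 - 118101 = -8232702608/69709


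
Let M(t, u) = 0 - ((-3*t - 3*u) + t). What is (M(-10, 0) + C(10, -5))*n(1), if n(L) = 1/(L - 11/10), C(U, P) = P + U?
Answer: 150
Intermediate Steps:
M(t, u) = 2*t + 3*u (M(t, u) = 0 - (-3*u - 2*t) = 0 + (2*t + 3*u) = 2*t + 3*u)
n(L) = 1/(-11/10 + L) (n(L) = 1/(L - 11*⅒) = 1/(L - 11/10) = 1/(-11/10 + L))
(M(-10, 0) + C(10, -5))*n(1) = ((2*(-10) + 3*0) + (-5 + 10))*(10/(-11 + 10*1)) = ((-20 + 0) + 5)*(10/(-11 + 10)) = (-20 + 5)*(10/(-1)) = -150*(-1) = -15*(-10) = 150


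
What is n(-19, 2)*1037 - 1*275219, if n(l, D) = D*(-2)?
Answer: -279367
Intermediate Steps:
n(l, D) = -2*D
n(-19, 2)*1037 - 1*275219 = -2*2*1037 - 1*275219 = -4*1037 - 275219 = -4148 - 275219 = -279367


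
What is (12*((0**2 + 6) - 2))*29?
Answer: 1392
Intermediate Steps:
(12*((0**2 + 6) - 2))*29 = (12*((0 + 6) - 2))*29 = (12*(6 - 2))*29 = (12*4)*29 = 48*29 = 1392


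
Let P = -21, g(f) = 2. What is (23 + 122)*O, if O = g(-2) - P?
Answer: 3335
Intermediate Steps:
O = 23 (O = 2 - 1*(-21) = 2 + 21 = 23)
(23 + 122)*O = (23 + 122)*23 = 145*23 = 3335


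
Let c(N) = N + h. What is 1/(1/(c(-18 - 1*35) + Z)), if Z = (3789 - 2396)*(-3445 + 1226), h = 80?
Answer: -3091040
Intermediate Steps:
c(N) = 80 + N (c(N) = N + 80 = 80 + N)
Z = -3091067 (Z = 1393*(-2219) = -3091067)
1/(1/(c(-18 - 1*35) + Z)) = 1/(1/((80 + (-18 - 1*35)) - 3091067)) = 1/(1/((80 + (-18 - 35)) - 3091067)) = 1/(1/((80 - 53) - 3091067)) = 1/(1/(27 - 3091067)) = 1/(1/(-3091040)) = 1/(-1/3091040) = -3091040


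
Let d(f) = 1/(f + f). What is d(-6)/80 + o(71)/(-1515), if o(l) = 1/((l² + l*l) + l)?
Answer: -341839/328144960 ≈ -0.0010417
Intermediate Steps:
d(f) = 1/(2*f)
o(l) = 1/(l + 2*l²) (o(l) = 1/((l² + l²) + l) = 1/(2*l² + l) = 1/(l + 2*l²))
d(-6)/80 + o(71)/(-1515) = ((½)/(-6))/80 + (1/(71*(1 + 2*71)))/(-1515) = ((½)*(-⅙))*(1/80) + (1/(71*(1 + 142)))*(-1/1515) = -1/12*1/80 + ((1/71)/143)*(-1/1515) = -1/960 + ((1/71)*(1/143))*(-1/1515) = -1/960 + (1/10153)*(-1/1515) = -1/960 - 1/15381795 = -341839/328144960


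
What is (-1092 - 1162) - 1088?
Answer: -3342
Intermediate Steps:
(-1092 - 1162) - 1088 = -2254 - 1088 = -3342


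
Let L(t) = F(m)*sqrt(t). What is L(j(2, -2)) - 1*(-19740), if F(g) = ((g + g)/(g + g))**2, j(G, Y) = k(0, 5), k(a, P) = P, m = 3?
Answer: 19740 + sqrt(5) ≈ 19742.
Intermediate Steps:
j(G, Y) = 5
F(g) = 1 (F(g) = ((2*g)/((2*g)))**2 = ((2*g)*(1/(2*g)))**2 = 1**2 = 1)
L(t) = sqrt(t) (L(t) = 1*sqrt(t) = sqrt(t))
L(j(2, -2)) - 1*(-19740) = sqrt(5) - 1*(-19740) = sqrt(5) + 19740 = 19740 + sqrt(5)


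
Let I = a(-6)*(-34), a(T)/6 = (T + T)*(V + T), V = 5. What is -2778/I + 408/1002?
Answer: 105065/68136 ≈ 1.5420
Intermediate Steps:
a(T) = 12*T*(5 + T) (a(T) = 6*((T + T)*(5 + T)) = 6*((2*T)*(5 + T)) = 6*(2*T*(5 + T)) = 12*T*(5 + T))
I = -2448 (I = (12*(-6)*(5 - 6))*(-34) = (12*(-6)*(-1))*(-34) = 72*(-34) = -2448)
-2778/I + 408/1002 = -2778/(-2448) + 408/1002 = -2778*(-1/2448) + 408*(1/1002) = 463/408 + 68/167 = 105065/68136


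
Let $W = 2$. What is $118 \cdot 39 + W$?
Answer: $4604$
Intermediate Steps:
$118 \cdot 39 + W = 118 \cdot 39 + 2 = 4602 + 2 = 4604$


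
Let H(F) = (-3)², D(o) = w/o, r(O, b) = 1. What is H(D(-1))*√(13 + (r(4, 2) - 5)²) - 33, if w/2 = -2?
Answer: -33 + 9*√29 ≈ 15.466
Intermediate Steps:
w = -4 (w = 2*(-2) = -4)
D(o) = -4/o
H(F) = 9
H(D(-1))*√(13 + (r(4, 2) - 5)²) - 33 = 9*√(13 + (1 - 5)²) - 33 = 9*√(13 + (-4)²) - 33 = 9*√(13 + 16) - 33 = 9*√29 - 33 = -33 + 9*√29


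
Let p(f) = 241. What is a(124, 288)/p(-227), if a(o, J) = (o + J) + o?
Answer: 536/241 ≈ 2.2241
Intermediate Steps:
a(o, J) = J + 2*o (a(o, J) = (J + o) + o = J + 2*o)
a(124, 288)/p(-227) = (288 + 2*124)/241 = (288 + 248)*(1/241) = 536*(1/241) = 536/241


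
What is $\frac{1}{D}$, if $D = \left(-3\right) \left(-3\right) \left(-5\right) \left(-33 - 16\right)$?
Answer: $\frac{1}{2205} \approx 0.00045351$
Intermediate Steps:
$D = 2205$ ($D = 9 \left(-5\right) \left(-49\right) = \left(-45\right) \left(-49\right) = 2205$)
$\frac{1}{D} = \frac{1}{2205}$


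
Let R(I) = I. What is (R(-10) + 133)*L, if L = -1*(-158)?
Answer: 19434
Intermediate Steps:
L = 158
(R(-10) + 133)*L = (-10 + 133)*158 = 123*158 = 19434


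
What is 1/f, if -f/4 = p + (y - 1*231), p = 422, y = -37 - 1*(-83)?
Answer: -1/948 ≈ -0.0010549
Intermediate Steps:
y = 46 (y = -37 + 83 = 46)
f = -948 (f = -4*(422 + (46 - 1*231)) = -4*(422 + (46 - 231)) = -4*(422 - 185) = -4*237 = -948)
1/f = 1/(-948) = -1/948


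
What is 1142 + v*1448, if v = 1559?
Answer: 2258574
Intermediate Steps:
1142 + v*1448 = 1142 + 1559*1448 = 1142 + 2257432 = 2258574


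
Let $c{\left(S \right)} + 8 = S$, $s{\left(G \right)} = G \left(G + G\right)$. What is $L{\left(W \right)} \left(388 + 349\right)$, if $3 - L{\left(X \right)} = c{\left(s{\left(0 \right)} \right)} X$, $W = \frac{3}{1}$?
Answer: $19899$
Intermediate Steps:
$s{\left(G \right)} = 2 G^{2}$ ($s{\left(G \right)} = G 2 G = 2 G^{2}$)
$c{\left(S \right)} = -8 + S$
$W = 3$ ($W = 3 \cdot 1 = 3$)
$L{\left(X \right)} = 3 + 8 X$ ($L{\left(X \right)} = 3 - \left(-8 + 2 \cdot 0^{2}\right) X = 3 - \left(-8 + 2 \cdot 0\right) X = 3 - \left(-8 + 0\right) X = 3 - - 8 X = 3 + 8 X$)
$L{\left(W \right)} \left(388 + 349\right) = \left(3 + 8 \cdot 3\right) \left(388 + 349\right) = \left(3 + 24\right) 737 = 27 \cdot 737 = 19899$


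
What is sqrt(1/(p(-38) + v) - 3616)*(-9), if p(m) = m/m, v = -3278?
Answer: -9*I*sqrt(38831247341)/3277 ≈ -541.2*I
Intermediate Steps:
p(m) = 1
sqrt(1/(p(-38) + v) - 3616)*(-9) = sqrt(1/(1 - 3278) - 3616)*(-9) = sqrt(1/(-3277) - 3616)*(-9) = sqrt(-1/3277 - 3616)*(-9) = sqrt(-11849633/3277)*(-9) = (I*sqrt(38831247341)/3277)*(-9) = -9*I*sqrt(38831247341)/3277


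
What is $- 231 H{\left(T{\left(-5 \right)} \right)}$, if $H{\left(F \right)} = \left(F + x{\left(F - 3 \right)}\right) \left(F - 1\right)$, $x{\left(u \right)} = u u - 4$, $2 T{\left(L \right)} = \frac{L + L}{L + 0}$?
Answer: $0$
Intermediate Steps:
$T{\left(L \right)} = 1$ ($T{\left(L \right)} = \frac{\left(L + L\right) \frac{1}{L + 0}}{2} = \frac{2 L \frac{1}{L}}{2} = \frac{1}{2} \cdot 2 = 1$)
$x{\left(u \right)} = -4 + u^{2}$ ($x{\left(u \right)} = u^{2} - 4 = -4 + u^{2}$)
$H{\left(F \right)} = \left(-1 + F\right) \left(-4 + F + \left(-3 + F\right)^{2}\right)$ ($H{\left(F \right)} = \left(F + \left(-4 + \left(F - 3\right)^{2}\right)\right) \left(F - 1\right) = \left(F + \left(-4 + \left(F - 3\right)^{2}\right)\right) \left(-1 + F\right) = \left(F + \left(-4 + \left(-3 + F\right)^{2}\right)\right) \left(-1 + F\right) = \left(-4 + F + \left(-3 + F\right)^{2}\right) \left(-1 + F\right) = \left(-1 + F\right) \left(-4 + F + \left(-3 + F\right)^{2}\right)$)
$- 231 H{\left(T{\left(-5 \right)} \right)} = - 231 \left(-5 + 1^{3} - 6 \cdot 1^{2} + 10 \cdot 1\right) = - 231 \left(-5 + 1 - 6 + 10\right) = \left(-231\right) 0 = 0$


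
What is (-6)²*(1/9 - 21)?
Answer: -752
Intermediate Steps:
(-6)²*(1/9 - 21) = 36*(⅑ - 21) = 36*(-188/9) = -752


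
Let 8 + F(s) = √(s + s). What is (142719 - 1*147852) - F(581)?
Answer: -5125 - √1162 ≈ -5159.1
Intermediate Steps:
F(s) = -8 + √2*√s (F(s) = -8 + √(s + s) = -8 + √(2*s) = -8 + √2*√s)
(142719 - 1*147852) - F(581) = (142719 - 1*147852) - (-8 + √2*√581) = (142719 - 147852) - (-8 + √1162) = -5133 + (8 - √1162) = -5125 - √1162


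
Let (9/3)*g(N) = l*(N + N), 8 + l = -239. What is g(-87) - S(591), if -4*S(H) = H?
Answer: 57895/4 ≈ 14474.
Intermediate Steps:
l = -247 (l = -8 - 239 = -247)
g(N) = -494*N/3 (g(N) = (-247*(N + N))/3 = (-494*N)/3 = -494*N/3)
S(H) = -H/4
g(-87) - S(591) = -494/3*(-87) - (-1)*591/4 = 14326 - 1*(-591/4) = 14326 + 591/4 = 57895/4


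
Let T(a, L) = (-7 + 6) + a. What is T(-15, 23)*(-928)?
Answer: 14848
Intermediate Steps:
T(a, L) = -1 + a
T(-15, 23)*(-928) = (-1 - 15)*(-928) = -16*(-928) = 14848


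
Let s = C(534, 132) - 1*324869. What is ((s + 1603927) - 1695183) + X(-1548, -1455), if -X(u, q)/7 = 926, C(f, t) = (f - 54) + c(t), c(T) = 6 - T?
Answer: -422253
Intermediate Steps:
C(f, t) = -48 + f - t (C(f, t) = (f - 54) + (6 - t) = (-54 + f) + (6 - t) = -48 + f - t)
X(u, q) = -6482 (X(u, q) = -7*926 = -6482)
s = -324515 (s = (-48 + 534 - 1*132) - 1*324869 = (-48 + 534 - 132) - 324869 = 354 - 324869 = -324515)
((s + 1603927) - 1695183) + X(-1548, -1455) = ((-324515 + 1603927) - 1695183) - 6482 = (1279412 - 1695183) - 6482 = -415771 - 6482 = -422253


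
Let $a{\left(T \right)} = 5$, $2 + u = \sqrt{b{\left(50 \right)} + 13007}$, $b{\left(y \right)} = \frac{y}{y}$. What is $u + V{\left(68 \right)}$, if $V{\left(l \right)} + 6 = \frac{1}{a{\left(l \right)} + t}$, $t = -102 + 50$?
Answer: $- \frac{377}{47} + 4 \sqrt{813} \approx 106.03$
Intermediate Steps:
$b{\left(y \right)} = 1$
$t = -52$
$u = -2 + 4 \sqrt{813}$ ($u = -2 + \sqrt{1 + 13007} = -2 + \sqrt{13008} = -2 + 4 \sqrt{813} \approx 112.05$)
$V{\left(l \right)} = - \frac{283}{47}$ ($V{\left(l \right)} = -6 + \frac{1}{5 - 52} = -6 + \frac{1}{-47} = -6 - \frac{1}{47} = - \frac{283}{47}$)
$u + V{\left(68 \right)} = \left(-2 + 4 \sqrt{813}\right) - \frac{283}{47} = - \frac{377}{47} + 4 \sqrt{813}$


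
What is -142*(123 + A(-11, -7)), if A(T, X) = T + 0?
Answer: -15904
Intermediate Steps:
A(T, X) = T
-142*(123 + A(-11, -7)) = -142*(123 - 11) = -142*112 = -15904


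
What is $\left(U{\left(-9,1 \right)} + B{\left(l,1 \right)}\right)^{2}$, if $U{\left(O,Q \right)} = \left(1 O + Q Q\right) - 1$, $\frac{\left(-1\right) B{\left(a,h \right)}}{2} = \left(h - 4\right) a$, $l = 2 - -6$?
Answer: $1521$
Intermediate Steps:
$l = 8$ ($l = 2 + 6 = 8$)
$B{\left(a,h \right)} = - 2 a \left(-4 + h\right)$ ($B{\left(a,h \right)} = - 2 \left(h - 4\right) a = - 2 \left(-4 + h\right) a = - 2 a \left(-4 + h\right)$)
$U{\left(O,Q \right)} = -1 + O + Q^{2}$ ($U{\left(O,Q \right)} = \left(O + Q^{2}\right) - 1 = -1 + O + Q^{2}$)
$\left(U{\left(-9,1 \right)} + B{\left(l,1 \right)}\right)^{2} = \left(\left(-1 - 9 + 1^{2}\right) + 2 \cdot 8 \left(4 - 1\right)\right)^{2} = \left(\left(-1 - 9 + 1\right) + 2 \cdot 8 \left(4 - 1\right)\right)^{2} = \left(-9 + 2 \cdot 8 \cdot 3\right)^{2} = \left(-9 + 48\right)^{2} = 39^{2} = 1521$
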